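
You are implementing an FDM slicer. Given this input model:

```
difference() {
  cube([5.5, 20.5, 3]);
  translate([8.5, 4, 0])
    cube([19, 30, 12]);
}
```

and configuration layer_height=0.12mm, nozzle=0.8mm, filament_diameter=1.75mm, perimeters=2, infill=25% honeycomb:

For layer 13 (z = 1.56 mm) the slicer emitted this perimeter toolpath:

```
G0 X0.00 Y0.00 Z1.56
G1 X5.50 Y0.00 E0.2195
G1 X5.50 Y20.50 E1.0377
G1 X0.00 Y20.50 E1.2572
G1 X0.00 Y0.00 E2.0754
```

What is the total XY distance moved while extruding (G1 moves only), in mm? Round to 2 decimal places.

Sum the Euclidean lengths of each G1 segment: total = 52.00 mm.

52.00 mm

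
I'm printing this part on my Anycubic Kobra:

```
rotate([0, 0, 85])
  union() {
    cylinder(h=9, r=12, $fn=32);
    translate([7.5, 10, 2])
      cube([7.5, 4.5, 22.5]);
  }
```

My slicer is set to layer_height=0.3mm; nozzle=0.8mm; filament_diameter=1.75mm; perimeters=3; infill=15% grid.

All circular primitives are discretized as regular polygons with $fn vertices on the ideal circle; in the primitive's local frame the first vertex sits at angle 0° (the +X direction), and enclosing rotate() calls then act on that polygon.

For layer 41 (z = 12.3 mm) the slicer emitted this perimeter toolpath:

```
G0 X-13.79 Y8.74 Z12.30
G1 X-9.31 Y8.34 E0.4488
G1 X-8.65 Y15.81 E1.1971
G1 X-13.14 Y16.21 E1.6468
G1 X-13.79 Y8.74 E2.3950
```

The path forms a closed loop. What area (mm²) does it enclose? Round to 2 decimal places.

Apply the shoelace formula to the sequence of (X, Y) vertices; enclosed area = 33.76 mm².

33.76 mm²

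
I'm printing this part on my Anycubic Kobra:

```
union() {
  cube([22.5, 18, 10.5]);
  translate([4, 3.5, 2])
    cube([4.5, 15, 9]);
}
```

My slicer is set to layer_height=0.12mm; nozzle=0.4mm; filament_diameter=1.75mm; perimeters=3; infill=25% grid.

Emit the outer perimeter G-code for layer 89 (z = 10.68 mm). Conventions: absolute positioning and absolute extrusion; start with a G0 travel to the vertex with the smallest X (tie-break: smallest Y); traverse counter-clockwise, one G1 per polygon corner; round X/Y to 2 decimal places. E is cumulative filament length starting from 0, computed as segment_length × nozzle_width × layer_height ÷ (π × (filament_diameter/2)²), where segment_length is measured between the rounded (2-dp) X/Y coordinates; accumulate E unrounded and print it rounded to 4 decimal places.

G0 X4.00 Y3.50 Z10.68
G1 X8.50 Y3.50 E0.0898
G1 X8.50 Y18.50 E0.3891
G1 X4.00 Y18.50 E0.4789
G1 X4.00 Y3.50 E0.7783

At z = 10.68 mm: the cube does not reach this height (z outside [0, 10.5]); the cube at (4, 3.5) is present — its section is the full 4.5×15 rectangle; Merging all regions: only the 4.5×15 cube at (4, 3.5) is present, so the union is just that shape — 1 connected region. The outline is a single polygon with 4 vertices. Extrusion per mm of travel: 0.4 × 0.12 / (π × 0.875²) = 0.019956. Accumulating E over each segment gives final E = 0.7783.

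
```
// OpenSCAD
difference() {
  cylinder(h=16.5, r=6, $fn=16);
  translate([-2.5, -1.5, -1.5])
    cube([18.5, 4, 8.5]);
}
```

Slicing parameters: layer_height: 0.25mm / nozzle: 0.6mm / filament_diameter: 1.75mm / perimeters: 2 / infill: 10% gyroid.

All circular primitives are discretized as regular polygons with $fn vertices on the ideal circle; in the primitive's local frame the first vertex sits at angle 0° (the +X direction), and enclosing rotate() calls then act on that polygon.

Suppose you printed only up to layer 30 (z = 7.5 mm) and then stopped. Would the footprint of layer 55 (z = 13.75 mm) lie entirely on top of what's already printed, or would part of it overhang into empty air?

Compare the two slices. At z = 7.5: the cylinder: section is a regular 16-gon, circumradius r=6 (area = (16/2)·6.000²·sin(360°/16) = 110.21 mm²); the cube at (-2.5, -1.5) is absent (z outside [-1.5, 7]); Subtracting the remaining from the first: none of the subtracted shapes is present at this height, so the r=6 cylinder is unchanged — area = 110.21 mm². At z = 13.75: the cylinder: section is a regular 16-gon, circumradius r=6 (area = (16/2)·6.000²·sin(360°/16) = 110.21 mm²); the cube at (-2.5, -1.5) is not intersected at this z (z outside [-1.5, 7]); Taking the first minus the rest: none of the subtracted shapes is present at this height, so the r=6 cylinder is unchanged — area = 110.21 mm². Checking containment: the cross-section at z = 13.75 is a subset of the cross-section at z = 7.5.

entirely on top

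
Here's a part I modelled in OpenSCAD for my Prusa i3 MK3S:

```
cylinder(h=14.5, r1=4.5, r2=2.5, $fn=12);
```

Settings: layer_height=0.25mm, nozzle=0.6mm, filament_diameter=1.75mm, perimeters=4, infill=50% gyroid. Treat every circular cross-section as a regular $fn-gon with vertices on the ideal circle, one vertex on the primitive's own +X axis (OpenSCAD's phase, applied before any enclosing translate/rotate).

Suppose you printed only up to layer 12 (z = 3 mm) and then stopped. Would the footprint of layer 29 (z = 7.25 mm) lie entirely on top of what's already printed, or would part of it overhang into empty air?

Compare the two slices. At z = 3: the cone (r1=4.5→r2=2.5) has section circumradius 4.086 here — a regular 12-gon (area = (12/2)·4.086²·sin(360°/12) = 50.09 mm²). At z = 7.25: the cone: at t=0.500 of its height the radius interpolates to r₁+(r₂−r₁)t = 3.500, giving a regular 12-gon of that circumradius (area = (12/2)·3.500²·sin(360°/12) = 36.75 mm²). Checking containment: the cross-section at z = 7.25 is a subset of the cross-section at z = 3.

entirely on top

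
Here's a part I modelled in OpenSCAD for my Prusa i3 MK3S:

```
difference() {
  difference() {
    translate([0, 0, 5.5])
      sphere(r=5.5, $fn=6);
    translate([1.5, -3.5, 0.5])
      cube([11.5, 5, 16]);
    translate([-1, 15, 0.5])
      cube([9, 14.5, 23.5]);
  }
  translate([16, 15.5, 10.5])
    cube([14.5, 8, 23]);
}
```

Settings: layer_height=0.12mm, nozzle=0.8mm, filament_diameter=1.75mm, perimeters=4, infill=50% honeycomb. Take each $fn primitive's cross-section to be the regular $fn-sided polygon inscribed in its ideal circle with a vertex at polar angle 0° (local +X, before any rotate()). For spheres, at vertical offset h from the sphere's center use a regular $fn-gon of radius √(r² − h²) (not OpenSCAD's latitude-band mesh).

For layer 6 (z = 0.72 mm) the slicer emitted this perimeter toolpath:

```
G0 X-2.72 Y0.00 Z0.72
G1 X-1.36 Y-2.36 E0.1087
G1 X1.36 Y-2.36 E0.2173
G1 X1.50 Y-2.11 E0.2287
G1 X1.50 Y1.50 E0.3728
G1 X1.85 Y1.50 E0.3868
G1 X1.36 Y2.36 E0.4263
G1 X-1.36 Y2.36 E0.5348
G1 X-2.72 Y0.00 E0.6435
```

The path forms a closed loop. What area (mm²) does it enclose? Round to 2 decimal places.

16.78 mm²

Apply the shoelace formula to the sequence of (X, Y) vertices; enclosed area = 16.78 mm².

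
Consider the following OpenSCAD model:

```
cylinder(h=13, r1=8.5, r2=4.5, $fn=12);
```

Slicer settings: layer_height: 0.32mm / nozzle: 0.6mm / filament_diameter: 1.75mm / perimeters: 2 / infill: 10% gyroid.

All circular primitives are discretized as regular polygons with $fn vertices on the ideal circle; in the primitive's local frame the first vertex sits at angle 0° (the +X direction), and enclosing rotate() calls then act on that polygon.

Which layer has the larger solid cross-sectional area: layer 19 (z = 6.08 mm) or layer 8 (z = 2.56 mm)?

Layer 19 (z = 6.08): the cone: at t=0.468 of its height the radius interpolates to r₁+(r₂−r₁)t = 6.629, giving a regular 12-gon of that circumradius (area = (12/2)·6.629²·sin(360°/12) = 131.84 mm²). So its area = 131.84 mm². Layer 8 (z = 2.56): the cone contributes a regular 12-gon of circumradius 7.712 (interpolated between r1=8.5 and r2=4.5 at t=0.197) (area = (12/2)·7.712²·sin(360°/12) = 178.44 mm²). So its area = 178.44 mm². Layer 8 is larger (178.44 vs 131.84 mm²).

layer 8 (z = 2.56 mm)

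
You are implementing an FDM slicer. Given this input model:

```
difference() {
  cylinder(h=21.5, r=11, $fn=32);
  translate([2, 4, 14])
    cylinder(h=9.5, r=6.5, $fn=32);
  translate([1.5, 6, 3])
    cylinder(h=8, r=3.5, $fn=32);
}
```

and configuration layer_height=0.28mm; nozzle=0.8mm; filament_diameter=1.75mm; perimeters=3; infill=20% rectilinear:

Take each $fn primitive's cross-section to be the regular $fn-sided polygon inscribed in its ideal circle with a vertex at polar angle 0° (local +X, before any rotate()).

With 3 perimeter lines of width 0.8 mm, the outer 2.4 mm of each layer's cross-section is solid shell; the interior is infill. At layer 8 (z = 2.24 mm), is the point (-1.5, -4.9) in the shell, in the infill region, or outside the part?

At z = 2.24 mm: the cylinder: section is a regular 32-gon, circumradius r=11; the cylinder at (2, 4) does not reach this height (z outside [14, 23.5]); the cylinder at (1.5, 6) is not intersected at this z (z outside [3, 11]); Subtracting the remaining from the first: none of the subtracted shapes is present at this height, so the r=11 cylinder is unchanged — 1 connected region. Overall, the cross-section is a single solid region. The nearest boundary edge runs (-4.21, -10.16)→(-2.15, -10.79); distance from the point to it = 5.82 mm. The point is inside the cross-section and 5.82 mm from the nearest boundary — more than the 2.4 mm shell width (3 × 0.8), so it's in the infill interior.

infill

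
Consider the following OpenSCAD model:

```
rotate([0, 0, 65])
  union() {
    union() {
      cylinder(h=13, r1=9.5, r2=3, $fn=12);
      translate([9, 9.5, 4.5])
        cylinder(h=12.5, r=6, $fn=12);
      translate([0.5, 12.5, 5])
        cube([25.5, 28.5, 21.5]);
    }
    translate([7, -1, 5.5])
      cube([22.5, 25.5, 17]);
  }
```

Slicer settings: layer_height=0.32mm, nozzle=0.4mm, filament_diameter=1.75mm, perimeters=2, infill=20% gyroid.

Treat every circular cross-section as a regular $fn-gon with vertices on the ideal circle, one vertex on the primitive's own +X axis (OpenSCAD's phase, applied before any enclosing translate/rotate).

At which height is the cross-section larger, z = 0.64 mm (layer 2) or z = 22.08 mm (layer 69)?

Layer 2 (z = 0.64): the cone: at t=0.049 of its height the radius interpolates to r₁+(r₂−r₁)t = 9.180, giving a regular 12-gon of that circumradius (area = (12/2)·9.180²·sin(360°/12) = 252.82 mm²); the cylinder at (9, 9.5) does not reach this height (z outside [4.5, 17]); the cube at (0.5, 12.5) is not intersected at this z (z outside [5, 26.5]); Combining (union): only the cone is present, so the union is just that shape — area = 252.82 mm²; the cube at (7, -1) does not reach this height (z outside [5.5, 22.5]); Merging all regions: only the result so far is present, so the union is just that shape — area = 252.82 mm²; (rotated 65° about Z; rotation is an isometry so areas/perimeters/island counts are preserved). So its area = 252.82 mm². Layer 69 (z = 22.08): the cone does not reach this height (z outside [0, 13]); the cylinder at (9, 9.5) is absent (z outside [4.5, 17]); the cube at (0.5, 12.5) (footprint 25.5×28.5) is included at this height (area 726.75 mm²); Taking the union: only the 25.5×28.5 cube at (0.5, 12.5) is present, so the union is just that shape — area = 726.75 mm²; the cube at (7, -1) (footprint 22.5×25.5) is included at this height (area 573.75 mm²); Merging all regions: the regions partially overlap — summed areas 1300.50 mm² minus the doubly-counted overlap 228.00 mm² gives 1072.50 mm² — area = 1072.50 mm²; (rotated 65° about Z; rotation is an isometry so areas/perimeters/island counts are preserved). So its area = 1072.50 mm². Layer 69 is larger (1072.50 vs 252.82 mm²).

layer 69 (z = 22.08 mm)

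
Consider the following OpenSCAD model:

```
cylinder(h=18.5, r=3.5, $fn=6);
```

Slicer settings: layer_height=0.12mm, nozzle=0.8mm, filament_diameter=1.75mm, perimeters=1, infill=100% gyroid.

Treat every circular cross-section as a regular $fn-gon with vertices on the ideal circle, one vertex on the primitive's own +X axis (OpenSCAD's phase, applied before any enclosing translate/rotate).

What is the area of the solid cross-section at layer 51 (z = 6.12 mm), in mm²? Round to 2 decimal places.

At z = 6.12 mm: the cylinder: section is a regular 6-gon, circumradius r=3.5 (area = (6/2)·3.500²·sin(360°/6) = 31.83 mm²). Overall, the cross-section is a single solid region. Net area = 31.83 mm².

31.83 mm²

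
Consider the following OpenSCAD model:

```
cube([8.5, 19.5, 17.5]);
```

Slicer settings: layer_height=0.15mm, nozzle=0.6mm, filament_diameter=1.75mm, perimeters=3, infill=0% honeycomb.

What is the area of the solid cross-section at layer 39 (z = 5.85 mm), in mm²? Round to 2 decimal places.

165.75 mm²

At z = 5.85 mm: the cube is present — its section is the full 8.5×19.5 rectangle (area 165.75 mm²). Overall, the cross-section is a single solid region. Net area = 165.75 mm².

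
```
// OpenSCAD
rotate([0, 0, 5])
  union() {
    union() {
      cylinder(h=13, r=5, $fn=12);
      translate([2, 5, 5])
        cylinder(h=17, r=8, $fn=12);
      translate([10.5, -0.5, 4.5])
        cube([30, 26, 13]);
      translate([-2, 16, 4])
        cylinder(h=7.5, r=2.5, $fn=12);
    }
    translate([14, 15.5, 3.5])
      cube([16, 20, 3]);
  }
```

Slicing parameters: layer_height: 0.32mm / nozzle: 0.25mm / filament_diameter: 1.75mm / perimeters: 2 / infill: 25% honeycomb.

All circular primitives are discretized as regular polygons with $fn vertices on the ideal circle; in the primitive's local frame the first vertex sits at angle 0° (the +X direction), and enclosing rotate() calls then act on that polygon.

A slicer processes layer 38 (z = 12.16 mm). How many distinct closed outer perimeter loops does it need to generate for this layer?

2

At z = 12.16 mm: the cylinder: section is a regular 12-gon, circumradius r=5; the r=8 cylinder at (2, 5) gives a regular 12-gon of circumradius 8 (constant along its height); the 30×26 cube at (10.5, -0.5) contributes its full rectangle; the cylinder at (-2, 16) is absent (z outside [4, 11.5]); Taking the union: the regions partially overlap (shared area 55.86 mm²), so overlapping operands fuse into one piece — 2 connected regions; the cube at (14, 15.5) is absent (z outside [3.5, 6.5]); Merging all regions: only that combined region is present, so the union is just that shape — 2 connected regions; (whole slice rotated 5° about Z — lengths, areas and connectivity unchanged). The result has 2 disconnected regions.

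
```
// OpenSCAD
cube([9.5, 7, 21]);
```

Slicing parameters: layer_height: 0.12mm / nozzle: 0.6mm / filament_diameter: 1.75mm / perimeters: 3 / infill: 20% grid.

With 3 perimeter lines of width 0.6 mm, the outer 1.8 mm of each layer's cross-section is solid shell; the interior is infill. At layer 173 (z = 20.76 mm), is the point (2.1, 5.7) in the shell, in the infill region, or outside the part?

At z = 20.76 mm: the cube is present — its section is the full 9.5×7 rectangle. Overall, the cross-section is a single solid region. The nearest boundary edge runs (9.50, 7.00)→(0.00, 7.00); distance from the point to it = 1.30 mm. The point is inside the cross-section, 1.30 mm from the nearest boundary — within the 1.8 mm shell band (3 × 0.6).

shell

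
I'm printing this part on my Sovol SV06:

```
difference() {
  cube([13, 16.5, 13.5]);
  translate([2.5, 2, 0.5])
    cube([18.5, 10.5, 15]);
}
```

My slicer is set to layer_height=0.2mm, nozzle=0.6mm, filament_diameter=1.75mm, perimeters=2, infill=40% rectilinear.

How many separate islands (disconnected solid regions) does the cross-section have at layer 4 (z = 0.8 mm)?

At z = 0.8 mm: the 13×16.5 cube contributes its full rectangle; the 18.5×10.5 cube at (2.5, 2) contributes its full rectangle; After the difference (first − rest): starting from the 13×16.5 cube, the 18.5×10.5 cube at (2.5, 2) partially overlaps it — only the 110.25 mm² overlap (of its 194.25 mm²) is removed, clipping the outline — 1 connected region. Overall, the cross-section is a single solid region. Island count = 1.

1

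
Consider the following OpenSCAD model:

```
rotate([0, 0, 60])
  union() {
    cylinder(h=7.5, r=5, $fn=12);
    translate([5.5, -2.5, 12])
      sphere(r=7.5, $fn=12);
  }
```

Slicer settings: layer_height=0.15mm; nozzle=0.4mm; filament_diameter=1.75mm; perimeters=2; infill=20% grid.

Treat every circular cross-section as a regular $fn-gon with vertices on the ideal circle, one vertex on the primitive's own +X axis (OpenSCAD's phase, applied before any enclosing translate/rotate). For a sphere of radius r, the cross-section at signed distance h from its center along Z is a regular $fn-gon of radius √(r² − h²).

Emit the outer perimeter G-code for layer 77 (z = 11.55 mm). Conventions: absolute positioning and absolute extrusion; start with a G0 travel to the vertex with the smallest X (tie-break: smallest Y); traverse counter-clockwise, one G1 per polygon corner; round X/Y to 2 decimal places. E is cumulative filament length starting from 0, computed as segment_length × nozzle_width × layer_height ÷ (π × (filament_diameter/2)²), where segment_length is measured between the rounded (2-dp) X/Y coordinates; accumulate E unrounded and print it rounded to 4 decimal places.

G0 X-2.57 Y3.51 Z11.55
G1 X-1.57 Y-0.23 E0.0966
G1 X1.17 Y-2.97 E0.1932
G1 X4.92 Y-3.97 E0.2900
G1 X8.66 Y-2.97 E0.3866
G1 X11.40 Y-0.23 E0.4833
G1 X12.40 Y3.51 E0.5799
G1 X11.40 Y7.26 E0.6767
G1 X8.66 Y10.00 E0.7733
G1 X4.92 Y11.00 E0.8699
G1 X1.17 Y10.00 E0.9667
G1 X-1.57 Y7.26 E1.0634
G1 X-2.57 Y3.51 E1.1602

At z = 11.55 mm: the cylinder is absent (z outside [0, 7.5]); the r=7.5 sphere at (5.5, -2.5) contributes a regular 12-gon of circumradius √(7.5²−0.45²) = 7.486; Merging all regions: only the r=7.5 sphere at (5.5, -2.5) is present, so the union is just that shape — 1 connected region; (rotated 60° about Z; rotation is an isometry so areas/perimeters/island counts are preserved). The outline is a single polygon with 12 vertices. Extrusion per mm of travel: 0.4 × 0.15 / (π × 0.875²) = 0.024945. Accumulating E over each segment gives final E = 1.1602.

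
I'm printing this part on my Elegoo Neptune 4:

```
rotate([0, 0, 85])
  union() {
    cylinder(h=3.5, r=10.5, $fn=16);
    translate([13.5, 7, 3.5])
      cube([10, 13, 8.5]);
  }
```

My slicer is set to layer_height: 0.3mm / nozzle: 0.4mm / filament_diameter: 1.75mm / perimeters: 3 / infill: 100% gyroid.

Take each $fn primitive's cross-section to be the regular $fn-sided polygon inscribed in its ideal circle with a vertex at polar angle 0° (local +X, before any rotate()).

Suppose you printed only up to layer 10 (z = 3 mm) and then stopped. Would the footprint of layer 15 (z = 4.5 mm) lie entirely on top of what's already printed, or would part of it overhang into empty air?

Compare the two slices. At z = 3: the r=10.5 cylinder gives a regular 16-gon of circumradius 10.5 (constant along its height) (area = (16/2)·10.500²·sin(360°/16) = 337.53 mm²); the cube at (13.5, 7) is not intersected at this z (z outside [3.5, 12]); Merging all regions: only the r=10.5 cylinder is present, so the union is just that shape — area = 337.53 mm²; (rotated 85° about Z; rotation is an isometry so areas/perimeters/island counts are preserved). At z = 4.5: the cylinder is not intersected at this z (z outside [0, 3.5]); the cube at (13.5, 7) is present — its section is the full 10×13 rectangle (area 130.00 mm²); Taking the union: only the 10×13 cube at (13.5, 7) is present, so the union is just that shape — area = 130.00 mm²; (rotated 85° about Z; rotation is an isometry so areas/perimeters/island counts are preserved). Checking containment: at z = 4.5 the cross-section extends beyond the z = 3 cross-section by about 130.00 mm².

part overhangs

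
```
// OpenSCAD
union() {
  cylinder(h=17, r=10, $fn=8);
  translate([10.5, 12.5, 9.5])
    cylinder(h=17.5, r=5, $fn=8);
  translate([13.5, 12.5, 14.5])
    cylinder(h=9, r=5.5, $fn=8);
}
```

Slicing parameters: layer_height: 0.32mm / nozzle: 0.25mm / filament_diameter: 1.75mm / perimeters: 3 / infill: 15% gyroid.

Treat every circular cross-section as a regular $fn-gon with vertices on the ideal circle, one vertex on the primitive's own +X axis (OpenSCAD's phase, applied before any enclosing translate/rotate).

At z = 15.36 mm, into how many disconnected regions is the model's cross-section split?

2

At z = 15.36 mm: the r=10 cylinder contributes a regular 8-gon of circumradius 10; the cylinder at (10.5, 12.5): section is a regular 8-gon, circumradius r=5; the r=5.5 cylinder at (13.5, 12.5) contributes a regular 8-gon of circumradius 5.5; Taking the union: the regions partially overlap (shared area 48.20 mm²), so overlapping operands fuse into one piece — 2 connected regions. The result has 2 disconnected regions.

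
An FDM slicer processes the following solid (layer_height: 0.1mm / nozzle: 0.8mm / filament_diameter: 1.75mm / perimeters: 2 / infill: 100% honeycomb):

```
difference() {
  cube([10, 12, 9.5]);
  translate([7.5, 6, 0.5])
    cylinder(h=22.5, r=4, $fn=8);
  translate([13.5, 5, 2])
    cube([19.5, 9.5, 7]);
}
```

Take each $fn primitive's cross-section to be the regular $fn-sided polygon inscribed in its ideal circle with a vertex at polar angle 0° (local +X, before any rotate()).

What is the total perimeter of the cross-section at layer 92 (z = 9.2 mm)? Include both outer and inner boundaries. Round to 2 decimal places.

55.73 mm

At z = 9.2 mm: the cube (footprint 10×12) is included at this height (perimeter 44.00 mm); the cylinder at (7.5, 6): section is a regular 8-gon, circumradius r=4 (perimeter = 2·8·4.000·sin(180°/8) = 24.49 mm); the cube at (13.5, 5) is absent (z outside [2, 9]); Taking the first minus the rest: starting from the 10×12 cube, the r=4 cylinder at (7.5, 6) partially overlaps it — only the 40.04 mm² overlap (of its 45.25 mm²) is removed, clipping the outline — boundary = 55.73 mm. Overall, the cross-section is a single solid region. Total boundary length (outer) = 55.73 mm.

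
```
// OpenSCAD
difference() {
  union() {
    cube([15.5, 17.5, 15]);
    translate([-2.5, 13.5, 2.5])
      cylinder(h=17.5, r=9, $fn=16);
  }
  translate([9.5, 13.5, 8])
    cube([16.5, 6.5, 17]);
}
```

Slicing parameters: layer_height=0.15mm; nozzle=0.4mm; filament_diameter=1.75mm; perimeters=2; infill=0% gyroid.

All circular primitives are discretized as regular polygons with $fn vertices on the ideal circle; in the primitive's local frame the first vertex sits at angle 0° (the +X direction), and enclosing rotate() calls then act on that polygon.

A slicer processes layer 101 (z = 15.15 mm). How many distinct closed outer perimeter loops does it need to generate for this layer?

At z = 15.15 mm: the cube is not intersected at this z (z outside [0, 15]); the cylinder at (-2.5, 13.5): section is a regular 16-gon, circumradius r=9; Combining (union): only the r=9 cylinder at (-2.5, 13.5) is present, so the union is just that shape — 1 connected region; the 16.5×6.5 cube at (9.5, 13.5) contributes its full rectangle; Subtracting the remaining from the first: starting from the result so far, the 16.5×6.5 cube at (9.5, 13.5) misses the remaining region (no effect) — 1 connected region. The result has 1 disconnected region.

1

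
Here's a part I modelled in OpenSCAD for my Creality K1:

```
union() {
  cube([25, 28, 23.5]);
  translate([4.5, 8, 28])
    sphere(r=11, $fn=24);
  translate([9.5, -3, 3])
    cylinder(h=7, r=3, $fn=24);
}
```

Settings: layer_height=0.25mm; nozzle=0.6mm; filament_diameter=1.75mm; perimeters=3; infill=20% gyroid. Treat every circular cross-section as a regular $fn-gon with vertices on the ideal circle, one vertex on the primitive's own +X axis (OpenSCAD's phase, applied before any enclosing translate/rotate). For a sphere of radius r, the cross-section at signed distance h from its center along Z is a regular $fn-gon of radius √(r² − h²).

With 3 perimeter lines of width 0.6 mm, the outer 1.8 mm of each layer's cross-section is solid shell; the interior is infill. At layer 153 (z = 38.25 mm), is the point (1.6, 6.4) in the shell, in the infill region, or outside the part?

At z = 38.25 mm: the cube is not intersected at this z (z outside [0, 23.5]); the sphere at (4.5, 8): section is a regular 24-gon, circumradius = √(r²−h²) = √(11²−10.25²) = 3.992; the cylinder at (9.5, -3) does not reach this height (z outside [3, 10]); Taking the union: only the r=11 sphere at (4.5, 8) is present, so the union is just that shape — 1 connected region. Overall, the cross-section is a single solid region. The nearest boundary edge runs (0.64, 6.97)→(1.04, 6.00); distance from the point to it = 0.67 mm. The point is inside the cross-section, 0.67 mm from the nearest boundary — within the 1.8 mm shell band (3 × 0.6).

shell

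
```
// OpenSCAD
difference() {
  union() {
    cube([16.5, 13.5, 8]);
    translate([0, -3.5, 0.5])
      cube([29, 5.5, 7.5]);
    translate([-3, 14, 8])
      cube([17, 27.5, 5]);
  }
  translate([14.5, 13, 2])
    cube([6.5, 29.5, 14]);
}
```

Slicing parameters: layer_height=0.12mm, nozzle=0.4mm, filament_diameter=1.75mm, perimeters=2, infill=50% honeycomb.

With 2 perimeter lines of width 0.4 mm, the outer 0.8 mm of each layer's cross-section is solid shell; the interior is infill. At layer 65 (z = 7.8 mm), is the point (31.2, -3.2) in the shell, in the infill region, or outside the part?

At z = 7.8 mm: the cube (footprint 16.5×13.5) is included at this height; the cube at (0, -3.5) (footprint 29×5.5) is included at this height; the cube at (-3, 14) does not reach this height (z outside [8, 13]); Taking the union: the regions partially overlap (shared area 33.00 mm²), so overlapping operands fuse into one piece — 1 connected region; the cube at (14.5, 13) (footprint 6.5×29.5) is included at this height; Subtracting the remaining from the first: starting from that combined region, the 6.5×29.5 cube at (14.5, 13) partially overlaps it — only the 1.00 mm² overlap (of its 191.75 mm²) is removed, clipping the outline — 1 connected region. Overall, the cross-section is a single solid region. The nearest boundary edge runs (29.00, 2.00)→(29.00, -3.50); distance from the point to it = 2.20 mm. The point is not inside any of the regions above, so it lies outside the cross-section (2.20 mm from the nearest boundary).

outside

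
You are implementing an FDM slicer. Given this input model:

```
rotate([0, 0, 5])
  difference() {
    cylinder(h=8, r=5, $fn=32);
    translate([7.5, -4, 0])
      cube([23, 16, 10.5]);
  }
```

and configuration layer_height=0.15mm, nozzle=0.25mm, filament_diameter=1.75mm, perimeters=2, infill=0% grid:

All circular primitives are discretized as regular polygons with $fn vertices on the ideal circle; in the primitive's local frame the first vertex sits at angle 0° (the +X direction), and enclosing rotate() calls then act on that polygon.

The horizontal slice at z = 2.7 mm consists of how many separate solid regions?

At z = 2.7 mm: the r=5 cylinder contributes a regular 32-gon of circumradius 5; the 23×16 cube at (7.5, -4) contributes its full rectangle; Taking the first minus the rest: starting from the r=5 cylinder, the 23×16 cube at (7.5, -4) misses the remaining region (no effect) — 1 connected region; (whole slice rotated 5° about Z — lengths, areas and connectivity unchanged). The result has 1 disconnected region.

1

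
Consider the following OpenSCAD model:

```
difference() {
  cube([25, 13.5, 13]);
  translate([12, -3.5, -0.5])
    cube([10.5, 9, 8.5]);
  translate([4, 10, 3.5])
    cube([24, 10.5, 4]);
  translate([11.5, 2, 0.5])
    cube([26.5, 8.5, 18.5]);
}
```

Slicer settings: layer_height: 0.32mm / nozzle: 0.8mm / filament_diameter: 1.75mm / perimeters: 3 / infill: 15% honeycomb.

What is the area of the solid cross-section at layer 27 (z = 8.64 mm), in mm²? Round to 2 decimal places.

At z = 8.64 mm: the cube is present — its section is the full 25×13.5 rectangle (area 337.50 mm²); the cube at (12, -3.5) is not intersected at this z (z outside [-0.5, 8]); the cube at (4, 10) is absent (z outside [3.5, 7.5]); the cube at (11.5, 2) is present — its section is the full 26.5×8.5 rectangle (area 225.25 mm²); After the difference (first − rest): starting from the 25×13.5 cube (337.50 mm²), the 26.5×8.5 cube at (11.5, 2) partially overlaps it — only the 114.75 mm² overlap (of its 225.25 mm²) is removed, clipping the outline — area = 222.75 mm². Overall, the cross-section is a single solid region. Net area = 222.75 mm².

222.75 mm²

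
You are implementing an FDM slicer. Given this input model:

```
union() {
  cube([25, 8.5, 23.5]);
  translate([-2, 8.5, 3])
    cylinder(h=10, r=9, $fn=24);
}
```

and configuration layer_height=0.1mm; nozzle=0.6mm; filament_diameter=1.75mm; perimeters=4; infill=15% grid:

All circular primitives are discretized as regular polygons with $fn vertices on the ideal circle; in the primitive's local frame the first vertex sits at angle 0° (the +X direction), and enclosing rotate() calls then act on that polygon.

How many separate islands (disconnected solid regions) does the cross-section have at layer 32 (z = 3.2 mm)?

At z = 3.2 mm: the cube (footprint 25×8.5) is included at this height; the cylinder at (-2, 8.5): section is a regular 24-gon, circumradius r=9; Taking the union: the regions partially overlap (shared area 45.04 mm²), so overlapping operands fuse into one piece — 1 connected region. Overall, the cross-section is a single solid region. Island count = 1.

1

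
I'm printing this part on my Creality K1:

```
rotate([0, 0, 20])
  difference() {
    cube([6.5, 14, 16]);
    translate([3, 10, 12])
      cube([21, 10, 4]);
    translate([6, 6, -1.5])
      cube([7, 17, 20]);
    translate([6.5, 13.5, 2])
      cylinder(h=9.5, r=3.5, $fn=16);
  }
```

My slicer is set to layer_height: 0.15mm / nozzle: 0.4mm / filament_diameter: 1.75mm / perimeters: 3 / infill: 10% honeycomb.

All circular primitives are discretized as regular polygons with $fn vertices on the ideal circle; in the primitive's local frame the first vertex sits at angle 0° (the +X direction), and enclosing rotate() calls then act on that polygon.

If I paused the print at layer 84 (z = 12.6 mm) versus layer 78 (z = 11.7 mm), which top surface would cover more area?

layer 78 (z = 11.7 mm)

Layer 84 (z = 12.6): the 6.5×14 cube contributes its full rectangle (area 91.00 mm²); the 21×10 cube at (3, 10) contributes its full rectangle (area 210.00 mm²); the cube at (6, 6) is present — its section is the full 7×17 rectangle (area 119.00 mm²); the cylinder at (6.5, 13.5) is absent (z outside [2, 11.5]); Taking the first minus the rest: starting from the 6.5×14 cube (91.00 mm²), the 21×10 cube at (3, 10) partially overlaps it — only the 14.00 mm² overlap (of its 210.00 mm²) is removed, clipping the outline; the 7×17 cube at (6, 6) partially overlaps it — only the 2.00 mm² overlap (of its 119.00 mm²) is removed, clipping the outline — area = 75.00 mm²; (whole slice rotated 20° about Z — lengths, areas and connectivity unchanged). So its area = 75.00 mm². Layer 78 (z = 11.7): the cube (footprint 6.5×14) is included at this height (area 91.00 mm²); the cube at (3, 10) is not intersected at this z (z outside [12, 16]); the cube at (6, 6) is present — its section is the full 7×17 rectangle (area 119.00 mm²); the cylinder at (6.5, 13.5) is not intersected at this z (z outside [2, 11.5]); Taking the first minus the rest: starting from the 6.5×14 cube (91.00 mm²), the 7×17 cube at (6, 6) partially overlaps it — only the 4.00 mm² overlap (of its 119.00 mm²) is removed, clipping the outline — area = 87.00 mm²; (whole slice rotated 20° about Z — lengths, areas and connectivity unchanged). So its area = 87.00 mm². Layer 78 is larger (87.00 vs 75.00 mm²).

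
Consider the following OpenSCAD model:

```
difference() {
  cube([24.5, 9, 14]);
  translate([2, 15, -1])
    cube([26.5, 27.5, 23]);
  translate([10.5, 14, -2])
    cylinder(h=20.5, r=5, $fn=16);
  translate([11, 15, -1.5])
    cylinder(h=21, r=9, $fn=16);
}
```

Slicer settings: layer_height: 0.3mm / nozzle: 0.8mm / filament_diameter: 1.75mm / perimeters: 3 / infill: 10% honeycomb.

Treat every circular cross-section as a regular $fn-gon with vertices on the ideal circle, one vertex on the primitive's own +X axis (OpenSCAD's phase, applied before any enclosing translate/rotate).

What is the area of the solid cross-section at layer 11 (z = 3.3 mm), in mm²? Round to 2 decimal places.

194.28 mm²

At z = 3.3 mm: the 24.5×9 cube contributes its full rectangle (area 220.50 mm²); the cube at (2, 15) is present — its section is the full 26.5×27.5 rectangle (area 728.75 mm²); the cylinder at (10.5, 14): section is a regular 16-gon, circumradius r=5 (area = (16/2)·5.000²·sin(360°/16) = 76.54 mm²); the r=9 cylinder at (11, 15) contributes a regular 16-gon of circumradius 9 (area = (16/2)·9.000²·sin(360°/16) = 247.98 mm²); Taking the first minus the rest: starting from the 24.5×9 cube (220.50 mm²), the 26.5×27.5 cube at (2, 15) misses the remaining region (no effect); the r=5 cylinder at (10.5, 14) misses the remaining region (no effect); the r=9 cylinder at (11, 15) partially overlaps it — only the 26.22 mm² overlap (of its 247.98 mm²) is removed, clipping the outline — area = 194.28 mm². Overall, the cross-section is a single solid region. Net area = 194.28 mm².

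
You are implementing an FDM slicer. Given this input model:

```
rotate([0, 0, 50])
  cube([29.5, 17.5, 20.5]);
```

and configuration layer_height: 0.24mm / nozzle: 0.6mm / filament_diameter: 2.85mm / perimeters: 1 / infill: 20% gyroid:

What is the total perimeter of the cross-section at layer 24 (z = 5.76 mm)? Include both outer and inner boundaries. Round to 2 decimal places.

94.00 mm

At z = 5.76 mm: the cube (footprint 29.5×17.5) is included at this height (perimeter 94.00 mm); (whole slice rotated 50° about Z — lengths, areas and connectivity unchanged). Overall, the cross-section is a single solid region. Total boundary length (outer) = 94.00 mm.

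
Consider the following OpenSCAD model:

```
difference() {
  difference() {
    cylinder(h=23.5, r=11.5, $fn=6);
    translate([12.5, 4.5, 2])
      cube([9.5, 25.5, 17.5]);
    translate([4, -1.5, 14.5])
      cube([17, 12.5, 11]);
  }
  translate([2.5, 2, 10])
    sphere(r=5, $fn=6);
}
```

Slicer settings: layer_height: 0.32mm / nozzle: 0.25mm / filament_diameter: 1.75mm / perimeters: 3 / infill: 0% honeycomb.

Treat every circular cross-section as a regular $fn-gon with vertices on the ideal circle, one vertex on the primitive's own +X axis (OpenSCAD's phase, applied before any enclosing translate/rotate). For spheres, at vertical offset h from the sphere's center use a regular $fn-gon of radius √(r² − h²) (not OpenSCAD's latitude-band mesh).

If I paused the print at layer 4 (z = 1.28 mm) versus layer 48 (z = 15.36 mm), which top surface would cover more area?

layer 4 (z = 1.28 mm)

Layer 4 (z = 1.28): the r=11.5 cylinder gives a regular 6-gon of circumradius 11.5 (constant along its height) (area = (6/2)·11.500²·sin(360°/6) = 343.60 mm²); the cube at (12.5, 4.5) is absent (z outside [2, 19.5]); the cube at (4, -1.5) is not intersected at this z (z outside [14.5, 25.5]); Taking the first minus the rest: none of the subtracted shapes is present at this height, so the r=11.5 cylinder is unchanged — area = 343.60 mm²; the sphere at (2.5, 2) does not reach this height (|z−center|=8.720 > r=5); Taking the first minus the rest: none of the subtracted shapes is present at this height, so that combined region is unchanged — area = 343.60 mm². So its area = 343.60 mm². Layer 48 (z = 15.36): the r=11.5 cylinder contributes a regular 6-gon of circumradius 11.5 (area = (6/2)·11.500²·sin(360°/6) = 343.60 mm²); the cube at (12.5, 4.5) (footprint 9.5×25.5) is included at this height (area 242.25 mm²); the cube at (4, -1.5) is present — its section is the full 17×12.5 rectangle (area 212.50 mm²); Subtracting the remaining from the first: starting from the r=11.5 cylinder (343.60 mm²), the 9.5×25.5 cube at (12.5, 4.5) misses the remaining region (no effect); the 17×12.5 cube at (4, -1.5) partially overlaps it — only the 56.66 mm² overlap (of its 212.50 mm²) is removed, clipping the outline — area = 286.93 mm²; the sphere at (2.5, 2) does not reach this height (|z−center|=5.360 > r=5); Taking the first minus the rest: none of the subtracted shapes is present at this height, so the result so far is unchanged — area = 286.93 mm². So its area = 286.93 mm². Layer 4 is larger (343.60 vs 286.93 mm²).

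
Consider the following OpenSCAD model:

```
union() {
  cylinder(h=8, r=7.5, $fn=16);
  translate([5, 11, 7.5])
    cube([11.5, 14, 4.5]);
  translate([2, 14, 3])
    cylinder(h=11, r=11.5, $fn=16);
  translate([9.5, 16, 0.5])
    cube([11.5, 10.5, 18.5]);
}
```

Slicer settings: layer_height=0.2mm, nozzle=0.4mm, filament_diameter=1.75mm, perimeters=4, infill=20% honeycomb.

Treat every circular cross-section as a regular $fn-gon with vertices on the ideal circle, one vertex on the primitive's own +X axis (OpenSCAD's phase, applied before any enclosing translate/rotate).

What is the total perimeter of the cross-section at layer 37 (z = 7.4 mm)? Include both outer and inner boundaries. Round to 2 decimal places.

118.24 mm

At z = 7.4 mm: the r=7.5 cylinder gives a regular 16-gon of circumradius 7.5 (constant along its height) (perimeter = 2·16·7.500·sin(180°/16) = 46.82 mm); the cube at (5, 11) is absent (z outside [7.5, 12]); the r=11.5 cylinder at (2, 14) gives a regular 16-gon of circumradius 11.5 (constant along its height) (perimeter = 2·16·11.500·sin(180°/16) = 71.79 mm); the 11.5×10.5 cube at (9.5, 16) contributes its full rectangle (perimeter 44.00 mm); Combining (union): the regions partially overlap (shared area 52.86 mm²), so the edge portions inside another operand are dropped and the merged outline is re-measured after clipping — boundary = 118.24 mm. Overall, the cross-section is a single solid region. Total boundary length (outer) = 118.24 mm.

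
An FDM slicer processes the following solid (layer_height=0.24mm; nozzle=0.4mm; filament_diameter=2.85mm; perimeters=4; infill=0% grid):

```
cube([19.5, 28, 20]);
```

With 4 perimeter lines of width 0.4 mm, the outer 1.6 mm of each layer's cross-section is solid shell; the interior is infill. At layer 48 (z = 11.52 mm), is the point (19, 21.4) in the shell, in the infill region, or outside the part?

shell

At z = 11.52 mm: the cube (footprint 19.5×28) is included at this height. Overall, the cross-section is a single solid region. The nearest boundary edge runs (19.50, 0.00)→(19.50, 28.00); distance from the point to it = 0.50 mm. The point is inside the cross-section, 0.50 mm from the nearest boundary — within the 1.6 mm shell band (4 × 0.4).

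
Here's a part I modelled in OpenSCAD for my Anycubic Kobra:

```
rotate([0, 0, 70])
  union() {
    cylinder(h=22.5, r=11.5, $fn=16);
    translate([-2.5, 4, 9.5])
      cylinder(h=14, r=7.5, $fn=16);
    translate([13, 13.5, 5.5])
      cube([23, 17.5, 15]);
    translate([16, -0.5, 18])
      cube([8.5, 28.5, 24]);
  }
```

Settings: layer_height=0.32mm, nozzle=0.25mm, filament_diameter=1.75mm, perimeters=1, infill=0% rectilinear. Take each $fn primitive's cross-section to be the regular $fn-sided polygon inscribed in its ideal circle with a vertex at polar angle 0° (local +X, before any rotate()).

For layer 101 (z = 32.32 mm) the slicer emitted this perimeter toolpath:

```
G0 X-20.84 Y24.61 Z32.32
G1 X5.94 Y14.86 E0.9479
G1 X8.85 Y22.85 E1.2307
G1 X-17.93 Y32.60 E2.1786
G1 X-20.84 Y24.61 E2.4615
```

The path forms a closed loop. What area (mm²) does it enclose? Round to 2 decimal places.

Apply the shoelace formula to the sequence of (X, Y) vertices; enclosed area = 242.34 mm².

242.34 mm²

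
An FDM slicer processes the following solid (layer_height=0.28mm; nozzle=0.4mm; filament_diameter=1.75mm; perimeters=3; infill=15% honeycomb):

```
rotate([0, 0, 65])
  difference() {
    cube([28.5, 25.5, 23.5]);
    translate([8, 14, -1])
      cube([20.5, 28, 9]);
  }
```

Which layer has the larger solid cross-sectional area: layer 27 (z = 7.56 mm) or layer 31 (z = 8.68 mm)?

Layer 27 (z = 7.56): the cube is present — its section is the full 28.5×25.5 rectangle (area 726.75 mm²); the cube at (8, 14) (footprint 20.5×28) is included at this height (area 574.00 mm²); Taking the first minus the rest: starting from the 28.5×25.5 cube (726.75 mm²), the 20.5×28 cube at (8, 14) partially overlaps it — only the 235.75 mm² overlap (of its 574.00 mm²) is removed, clipping the outline — area = 491.00 mm²; (rotated 65° about Z; rotation is an isometry so areas/perimeters/island counts are preserved). So its area = 491.00 mm². Layer 31 (z = 8.68): the 28.5×25.5 cube contributes its full rectangle (area 726.75 mm²); the cube at (8, 14) is absent (z outside [-1, 8]); After the difference (first − rest): none of the subtracted shapes is present at this height, so the 28.5×25.5 cube is unchanged — area = 726.75 mm²; (whole slice rotated 65° about Z — lengths, areas and connectivity unchanged). So its area = 726.75 mm². Layer 31 is larger (726.75 vs 491.00 mm²).

layer 31 (z = 8.68 mm)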